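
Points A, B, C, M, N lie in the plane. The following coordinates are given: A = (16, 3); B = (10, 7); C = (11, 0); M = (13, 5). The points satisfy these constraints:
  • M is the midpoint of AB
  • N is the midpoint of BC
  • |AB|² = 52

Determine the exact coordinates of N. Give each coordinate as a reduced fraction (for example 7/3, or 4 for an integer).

N = (21/2, 7/2)

1. N_x = 21/2  [2·N = B+C = (10, 7)+(11, 0)]
2. N_y = 7/2  [2·N = B+C = (10, 7)+(11, 0)]
   so N = (21/2, 7/2)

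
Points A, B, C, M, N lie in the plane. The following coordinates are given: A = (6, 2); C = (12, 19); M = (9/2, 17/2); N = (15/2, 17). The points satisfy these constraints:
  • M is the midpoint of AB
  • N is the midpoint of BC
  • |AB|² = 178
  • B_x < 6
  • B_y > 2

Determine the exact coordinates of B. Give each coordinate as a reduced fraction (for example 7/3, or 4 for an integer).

1. B_x = 3  [B = 2·M−A = 2·(9/2, 17/2)−(6, 2)]
2. B_y = 15  [B = 2·M−A = 2·(9/2, 17/2)−(6, 2)]
   so B = (3, 15)

B = (3, 15)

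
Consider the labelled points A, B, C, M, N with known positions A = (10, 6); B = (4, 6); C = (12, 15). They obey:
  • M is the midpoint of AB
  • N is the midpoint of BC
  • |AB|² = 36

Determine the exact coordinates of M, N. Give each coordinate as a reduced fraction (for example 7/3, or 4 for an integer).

M = (7, 6)
N = (8, 21/2)

1. M_x = 7  [2·M = A+B = (10, 6)+(4, 6)]
2. M_y = 6  [2·M = A+B = (10, 6)+(4, 6)]
   so M = (7, 6)
3. N_x = 8  [2·N = B+C = (4, 6)+(12, 15)]
4. N_y = 21/2  [2·N = B+C = (4, 6)+(12, 15)]
   so N = (8, 21/2)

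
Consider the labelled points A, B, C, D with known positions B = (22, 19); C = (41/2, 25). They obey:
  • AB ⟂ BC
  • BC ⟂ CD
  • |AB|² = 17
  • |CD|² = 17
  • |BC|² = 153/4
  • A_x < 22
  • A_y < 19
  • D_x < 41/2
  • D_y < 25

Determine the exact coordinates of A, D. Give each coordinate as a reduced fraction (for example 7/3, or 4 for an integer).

A = (18, 18)
D = (33/2, 24)

1. A_x = 18  [[AB ⟂ BC ⇒ 3/2x-6y+81=0] ∩ [|A−(22, 19)|²=17]]
2. A_y = 18  [[AB ⟂ BC ⇒ 3/2x-6y+81=0] ∩ [|A−(22, 19)|²=17]]
   so A = (18, 18)
3. D_x = 33/2  [[BC ⟂ CD ⇒ -3/2x+6y-477/4=0] ∩ [|D−(41/2, 25)|²=17]]
4. D_y = 24  [[BC ⟂ CD ⇒ -3/2x+6y-477/4=0] ∩ [|D−(41/2, 25)|²=17]]
   so D = (33/2, 24)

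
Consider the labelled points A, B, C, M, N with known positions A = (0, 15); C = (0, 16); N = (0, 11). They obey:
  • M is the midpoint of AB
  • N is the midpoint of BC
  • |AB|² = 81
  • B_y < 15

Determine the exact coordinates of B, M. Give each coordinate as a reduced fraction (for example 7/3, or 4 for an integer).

B = (0, 6)
M = (0, 21/2)

1. B_x = 0  [B = 2·N−C = 2·(0, 11)−(0, 16)]
2. B_y = 6  [B = 2·N−C = 2·(0, 11)−(0, 16)]
   so B = (0, 6)
3. M_x = 0  [2·M = A+B = (0, 15)+(0, 6)]
4. M_y = 21/2  [2·M = A+B = (0, 15)+(0, 6)]
   so M = (0, 21/2)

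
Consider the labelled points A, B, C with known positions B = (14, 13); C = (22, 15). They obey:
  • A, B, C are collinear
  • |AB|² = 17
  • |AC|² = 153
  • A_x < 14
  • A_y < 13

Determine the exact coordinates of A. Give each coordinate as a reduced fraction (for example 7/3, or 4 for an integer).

A = (10, 12)

1. A_x = 10  [[A, B, C are collinear ⇒ -2x+8y-76=0] ∩ [|A−(14, 13)|²=17]]
2. A_y = 12  [[A, B, C are collinear ⇒ -2x+8y-76=0] ∩ [|A−(14, 13)|²=17]]
   so A = (10, 12)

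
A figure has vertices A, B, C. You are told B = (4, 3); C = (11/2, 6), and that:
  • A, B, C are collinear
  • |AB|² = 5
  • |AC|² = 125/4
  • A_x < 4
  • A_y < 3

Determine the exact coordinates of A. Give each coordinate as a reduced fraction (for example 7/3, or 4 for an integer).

A = (3, 1)

1. A_x = 3  [[A, B, C are collinear ⇒ -3x+3/2y+15/2=0] ∩ [|A−(4, 3)|²=5]]
2. A_y = 1  [[A, B, C are collinear ⇒ -3x+3/2y+15/2=0] ∩ [|A−(4, 3)|²=5]]
   so A = (3, 1)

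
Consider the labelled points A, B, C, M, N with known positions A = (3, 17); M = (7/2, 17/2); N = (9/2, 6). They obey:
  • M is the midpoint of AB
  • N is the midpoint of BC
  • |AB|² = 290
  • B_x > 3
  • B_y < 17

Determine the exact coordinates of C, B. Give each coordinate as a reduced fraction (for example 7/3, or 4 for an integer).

1. B_x = 4  [B = 2·M−A = 2·(7/2, 17/2)−(3, 17)]
2. B_y = 0  [B = 2·M−A = 2·(7/2, 17/2)−(3, 17)]
   so B = (4, 0)
3. C_x = 5  [C = 2·N−B = 2·(9/2, 6)−(4, 0)]
4. C_y = 12  [C = 2·N−B = 2·(9/2, 6)−(4, 0)]
   so C = (5, 12)

C = (5, 12)
B = (4, 0)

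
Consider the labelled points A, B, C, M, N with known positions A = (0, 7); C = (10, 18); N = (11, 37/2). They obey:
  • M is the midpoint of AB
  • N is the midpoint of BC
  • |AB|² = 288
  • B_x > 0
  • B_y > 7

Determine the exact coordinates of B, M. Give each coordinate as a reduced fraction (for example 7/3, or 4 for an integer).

1. B_x = 12  [B = 2·N−C = 2·(11, 37/2)−(10, 18)]
2. B_y = 19  [B = 2·N−C = 2·(11, 37/2)−(10, 18)]
   so B = (12, 19)
3. M_x = 6  [2·M = A+B = (0, 7)+(12, 19)]
4. M_y = 13  [2·M = A+B = (0, 7)+(12, 19)]
   so M = (6, 13)

B = (12, 19)
M = (6, 13)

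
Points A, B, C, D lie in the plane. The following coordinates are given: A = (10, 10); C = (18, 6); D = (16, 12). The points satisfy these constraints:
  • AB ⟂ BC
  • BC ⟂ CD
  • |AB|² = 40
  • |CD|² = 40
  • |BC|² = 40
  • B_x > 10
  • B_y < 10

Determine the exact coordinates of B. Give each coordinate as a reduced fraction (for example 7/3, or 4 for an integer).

1. B_x = 12  [[BC ⟂ CD ⇒ 2x-6y=0] ∩ [|B−(10, 10)|²=40]]
2. B_y = 4  [[BC ⟂ CD ⇒ 2x-6y=0] ∩ [|B−(10, 10)|²=40]]
   so B = (12, 4)

B = (12, 4)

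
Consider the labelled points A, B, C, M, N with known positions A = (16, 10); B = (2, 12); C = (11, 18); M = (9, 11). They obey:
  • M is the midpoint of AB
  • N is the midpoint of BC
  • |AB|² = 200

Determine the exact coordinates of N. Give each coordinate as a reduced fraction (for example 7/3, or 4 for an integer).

N = (13/2, 15)

1. N_x = 13/2  [2·N = B+C = (2, 12)+(11, 18)]
2. N_y = 15  [2·N = B+C = (2, 12)+(11, 18)]
   so N = (13/2, 15)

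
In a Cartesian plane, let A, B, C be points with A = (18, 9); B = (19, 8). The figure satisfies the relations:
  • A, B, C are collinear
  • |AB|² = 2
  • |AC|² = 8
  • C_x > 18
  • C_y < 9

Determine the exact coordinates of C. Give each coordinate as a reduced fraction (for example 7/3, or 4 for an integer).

1. C_x = 20  [[A, B, C are collinear ⇒ 1x+1y-27=0] ∩ [|C−(18, 9)|²=8]]
2. C_y = 7  [[A, B, C are collinear ⇒ 1x+1y-27=0] ∩ [|C−(18, 9)|²=8]]
   so C = (20, 7)

C = (20, 7)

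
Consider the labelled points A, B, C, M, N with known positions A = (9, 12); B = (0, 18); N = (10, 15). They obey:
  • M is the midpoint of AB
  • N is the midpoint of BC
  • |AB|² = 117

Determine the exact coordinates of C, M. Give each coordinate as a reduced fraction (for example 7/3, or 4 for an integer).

1. M_x = 9/2  [2·M = A+B = (9, 12)+(0, 18)]
2. M_y = 15  [2·M = A+B = (9, 12)+(0, 18)]
   so M = (9/2, 15)
3. C_x = 20  [C = 2·N−B = 2·(10, 15)−(0, 18)]
4. C_y = 12  [C = 2·N−B = 2·(10, 15)−(0, 18)]
   so C = (20, 12)

C = (20, 12)
M = (9/2, 15)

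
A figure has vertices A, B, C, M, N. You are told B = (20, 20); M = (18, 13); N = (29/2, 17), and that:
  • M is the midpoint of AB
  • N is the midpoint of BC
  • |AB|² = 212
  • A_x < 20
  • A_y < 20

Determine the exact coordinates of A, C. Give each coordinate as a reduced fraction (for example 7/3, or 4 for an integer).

A = (16, 6)
C = (9, 14)

1. A_x = 16  [A = 2·M−B = 2·(18, 13)−(20, 20)]
2. A_y = 6  [A = 2·M−B = 2·(18, 13)−(20, 20)]
   so A = (16, 6)
3. C_x = 9  [C = 2·N−B = 2·(29/2, 17)−(20, 20)]
4. C_y = 14  [C = 2·N−B = 2·(29/2, 17)−(20, 20)]
   so C = (9, 14)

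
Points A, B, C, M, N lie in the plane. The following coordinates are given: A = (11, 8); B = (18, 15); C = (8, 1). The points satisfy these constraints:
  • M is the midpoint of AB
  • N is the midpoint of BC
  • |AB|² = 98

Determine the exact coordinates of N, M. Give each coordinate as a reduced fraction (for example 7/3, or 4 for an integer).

1. M_x = 29/2  [2·M = A+B = (11, 8)+(18, 15)]
2. M_y = 23/2  [2·M = A+B = (11, 8)+(18, 15)]
   so M = (29/2, 23/2)
3. N_x = 13  [2·N = B+C = (18, 15)+(8, 1)]
4. N_y = 8  [2·N = B+C = (18, 15)+(8, 1)]
   so N = (13, 8)

N = (13, 8)
M = (29/2, 23/2)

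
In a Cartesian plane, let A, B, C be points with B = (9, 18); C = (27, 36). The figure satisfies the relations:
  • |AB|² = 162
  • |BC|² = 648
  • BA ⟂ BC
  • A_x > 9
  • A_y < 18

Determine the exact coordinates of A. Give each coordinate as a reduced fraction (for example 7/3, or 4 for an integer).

1. A_x = 18  [[BA ⟂ BC ⇒ 18x+18y-486=0] ∩ [|A−(9, 18)|²=162]]
2. A_y = 9  [[BA ⟂ BC ⇒ 18x+18y-486=0] ∩ [|A−(9, 18)|²=162]]
   so A = (18, 9)

A = (18, 9)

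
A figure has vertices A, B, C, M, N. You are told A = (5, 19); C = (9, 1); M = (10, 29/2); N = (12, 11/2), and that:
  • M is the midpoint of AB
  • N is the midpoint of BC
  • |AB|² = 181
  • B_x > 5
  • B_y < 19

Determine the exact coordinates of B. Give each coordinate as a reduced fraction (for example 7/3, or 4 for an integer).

1. B_x = 15  [B = 2·M−A = 2·(10, 29/2)−(5, 19)]
2. B_y = 10  [B = 2·M−A = 2·(10, 29/2)−(5, 19)]
   so B = (15, 10)

B = (15, 10)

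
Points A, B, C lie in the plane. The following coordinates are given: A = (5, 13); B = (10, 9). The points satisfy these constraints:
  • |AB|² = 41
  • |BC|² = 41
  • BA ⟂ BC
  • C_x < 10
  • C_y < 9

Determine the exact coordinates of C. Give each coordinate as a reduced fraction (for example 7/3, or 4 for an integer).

C = (6, 4)

1. C_x = 6  [[BA ⟂ BC ⇒ -5x+4y+14=0] ∩ [|C−(10, 9)|²=41]]
2. C_y = 4  [[BA ⟂ BC ⇒ -5x+4y+14=0] ∩ [|C−(10, 9)|²=41]]
   so C = (6, 4)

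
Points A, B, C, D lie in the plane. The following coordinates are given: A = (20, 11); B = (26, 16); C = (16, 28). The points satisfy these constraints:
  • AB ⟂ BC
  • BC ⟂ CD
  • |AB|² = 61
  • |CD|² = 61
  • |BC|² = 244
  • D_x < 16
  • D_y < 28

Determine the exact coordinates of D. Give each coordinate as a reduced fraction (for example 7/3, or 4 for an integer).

1. D_x = 10  [[BC ⟂ CD ⇒ -10x+12y-176=0] ∩ [|D−(16, 28)|²=61]]
2. D_y = 23  [[BC ⟂ CD ⇒ -10x+12y-176=0] ∩ [|D−(16, 28)|²=61]]
   so D = (10, 23)

D = (10, 23)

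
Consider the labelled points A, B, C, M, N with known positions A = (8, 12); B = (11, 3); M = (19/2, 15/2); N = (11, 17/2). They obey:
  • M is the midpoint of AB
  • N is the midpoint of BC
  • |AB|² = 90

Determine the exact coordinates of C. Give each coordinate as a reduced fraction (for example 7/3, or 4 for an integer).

C = (11, 14)

1. C_x = 11  [C = 2·N−B = 2·(11, 17/2)−(11, 3)]
2. C_y = 14  [C = 2·N−B = 2·(11, 17/2)−(11, 3)]
   so C = (11, 14)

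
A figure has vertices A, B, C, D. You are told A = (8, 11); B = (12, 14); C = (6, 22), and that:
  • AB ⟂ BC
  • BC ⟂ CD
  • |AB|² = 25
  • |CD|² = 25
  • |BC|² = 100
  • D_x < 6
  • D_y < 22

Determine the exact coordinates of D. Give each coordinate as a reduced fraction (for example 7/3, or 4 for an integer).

D = (2, 19)

1. D_x = 2  [[BC ⟂ CD ⇒ -6x+8y-140=0] ∩ [|D−(6, 22)|²=25]]
2. D_y = 19  [[BC ⟂ CD ⇒ -6x+8y-140=0] ∩ [|D−(6, 22)|²=25]]
   so D = (2, 19)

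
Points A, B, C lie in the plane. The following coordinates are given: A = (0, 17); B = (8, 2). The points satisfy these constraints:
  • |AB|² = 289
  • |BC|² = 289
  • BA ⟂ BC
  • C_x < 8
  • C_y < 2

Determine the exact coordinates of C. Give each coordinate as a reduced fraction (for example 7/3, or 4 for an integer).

1. C_x = -7  [[BA ⟂ BC ⇒ -8x+15y+34=0] ∩ [|C−(8, 2)|²=289]]
2. C_y = -6  [[BA ⟂ BC ⇒ -8x+15y+34=0] ∩ [|C−(8, 2)|²=289]]
   so C = (-7, -6)

C = (-7, -6)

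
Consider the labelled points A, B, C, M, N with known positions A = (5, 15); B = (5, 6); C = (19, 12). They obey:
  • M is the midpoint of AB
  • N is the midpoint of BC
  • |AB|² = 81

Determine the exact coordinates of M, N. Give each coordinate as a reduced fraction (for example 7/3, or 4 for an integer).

M = (5, 21/2)
N = (12, 9)

1. M_x = 5  [2·M = A+B = (5, 15)+(5, 6)]
2. M_y = 21/2  [2·M = A+B = (5, 15)+(5, 6)]
   so M = (5, 21/2)
3. N_x = 12  [2·N = B+C = (5, 6)+(19, 12)]
4. N_y = 9  [2·N = B+C = (5, 6)+(19, 12)]
   so N = (12, 9)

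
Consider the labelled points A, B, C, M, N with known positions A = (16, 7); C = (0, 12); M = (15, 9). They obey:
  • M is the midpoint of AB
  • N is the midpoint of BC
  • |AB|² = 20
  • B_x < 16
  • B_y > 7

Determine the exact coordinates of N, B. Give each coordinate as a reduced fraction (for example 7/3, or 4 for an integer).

N = (7, 23/2)
B = (14, 11)

1. B_x = 14  [B = 2·M−A = 2·(15, 9)−(16, 7)]
2. B_y = 11  [B = 2·M−A = 2·(15, 9)−(16, 7)]
   so B = (14, 11)
3. N_x = 7  [2·N = B+C = (14, 11)+(0, 12)]
4. N_y = 23/2  [2·N = B+C = (14, 11)+(0, 12)]
   so N = (7, 23/2)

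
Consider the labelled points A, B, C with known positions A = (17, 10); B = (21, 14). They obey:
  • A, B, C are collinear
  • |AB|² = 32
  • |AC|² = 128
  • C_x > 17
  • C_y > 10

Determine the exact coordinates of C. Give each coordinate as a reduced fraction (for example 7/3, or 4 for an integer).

C = (25, 18)

1. C_x = 25  [[A, B, C are collinear ⇒ -4x+4y+28=0] ∩ [|C−(17, 10)|²=128]]
2. C_y = 18  [[A, B, C are collinear ⇒ -4x+4y+28=0] ∩ [|C−(17, 10)|²=128]]
   so C = (25, 18)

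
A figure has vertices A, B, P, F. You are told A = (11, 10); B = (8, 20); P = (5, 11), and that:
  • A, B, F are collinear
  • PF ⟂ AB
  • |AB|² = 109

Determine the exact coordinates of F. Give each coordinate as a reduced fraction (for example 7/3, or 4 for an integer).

F = (1115/109, 1370/109)

1. F_x = 1115/109  [[A, B, F are collinear ⇒ -10x-3y+140=0] ∩ [PF ⟂ AB ⇒ -3x+10y-95=0]]
2. F_y = 1370/109  [[A, B, F are collinear ⇒ -10x-3y+140=0] ∩ [PF ⟂ AB ⇒ -3x+10y-95=0]]
   so F = (1115/109, 1370/109)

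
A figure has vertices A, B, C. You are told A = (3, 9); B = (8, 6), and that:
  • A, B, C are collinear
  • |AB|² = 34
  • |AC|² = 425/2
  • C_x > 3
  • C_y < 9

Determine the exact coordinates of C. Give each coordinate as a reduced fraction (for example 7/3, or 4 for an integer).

C = (31/2, 3/2)

1. C_x = 31/2  [[A, B, C are collinear ⇒ 3x+5y-54=0] ∩ [|C−(3, 9)|²=425/2]]
2. C_y = 3/2  [[A, B, C are collinear ⇒ 3x+5y-54=0] ∩ [|C−(3, 9)|²=425/2]]
   so C = (31/2, 3/2)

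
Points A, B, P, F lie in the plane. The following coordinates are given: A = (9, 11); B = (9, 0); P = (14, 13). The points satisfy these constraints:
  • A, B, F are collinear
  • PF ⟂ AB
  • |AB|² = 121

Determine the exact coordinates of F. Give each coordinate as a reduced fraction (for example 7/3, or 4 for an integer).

1. F_x = 9  [[A, B, F are collinear ⇒ 11x-99=0] ∩ [PF ⟂ AB ⇒ -11y+143=0]]
2. F_y = 13  [[A, B, F are collinear ⇒ 11x-99=0] ∩ [PF ⟂ AB ⇒ -11y+143=0]]
   so F = (9, 13)

F = (9, 13)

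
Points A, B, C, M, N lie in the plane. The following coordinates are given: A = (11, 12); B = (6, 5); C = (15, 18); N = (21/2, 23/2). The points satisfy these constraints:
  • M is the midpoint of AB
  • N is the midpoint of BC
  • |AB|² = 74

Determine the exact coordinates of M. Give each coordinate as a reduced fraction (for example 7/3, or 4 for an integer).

1. M_x = 17/2  [2·M = A+B = (11, 12)+(6, 5)]
2. M_y = 17/2  [2·M = A+B = (11, 12)+(6, 5)]
   so M = (17/2, 17/2)

M = (17/2, 17/2)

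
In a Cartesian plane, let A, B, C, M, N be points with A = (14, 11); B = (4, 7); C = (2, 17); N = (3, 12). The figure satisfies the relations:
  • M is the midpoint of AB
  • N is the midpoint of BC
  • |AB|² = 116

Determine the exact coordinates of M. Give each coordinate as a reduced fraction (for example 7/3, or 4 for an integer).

1. M_x = 9  [2·M = A+B = (14, 11)+(4, 7)]
2. M_y = 9  [2·M = A+B = (14, 11)+(4, 7)]
   so M = (9, 9)

M = (9, 9)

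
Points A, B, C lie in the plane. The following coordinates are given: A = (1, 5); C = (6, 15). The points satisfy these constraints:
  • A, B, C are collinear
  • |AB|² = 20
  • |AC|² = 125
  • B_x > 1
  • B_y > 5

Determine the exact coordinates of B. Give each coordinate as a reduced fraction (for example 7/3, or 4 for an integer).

1. B_x = 3  [[A, B, C are collinear ⇒ 10x-5y+15=0] ∩ [|B−(1, 5)|²=20]]
2. B_y = 9  [[A, B, C are collinear ⇒ 10x-5y+15=0] ∩ [|B−(1, 5)|²=20]]
   so B = (3, 9)

B = (3, 9)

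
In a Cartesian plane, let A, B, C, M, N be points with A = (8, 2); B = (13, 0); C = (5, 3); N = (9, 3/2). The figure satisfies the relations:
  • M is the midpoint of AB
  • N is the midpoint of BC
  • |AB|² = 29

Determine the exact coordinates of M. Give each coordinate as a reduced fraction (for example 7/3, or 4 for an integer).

1. M_x = 21/2  [2·M = A+B = (8, 2)+(13, 0)]
2. M_y = 1  [2·M = A+B = (8, 2)+(13, 0)]
   so M = (21/2, 1)

M = (21/2, 1)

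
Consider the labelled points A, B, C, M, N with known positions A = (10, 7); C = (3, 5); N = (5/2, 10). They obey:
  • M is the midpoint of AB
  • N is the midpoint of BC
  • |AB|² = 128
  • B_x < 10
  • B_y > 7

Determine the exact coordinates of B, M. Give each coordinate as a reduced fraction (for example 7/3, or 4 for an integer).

1. B_x = 2  [B = 2·N−C = 2·(5/2, 10)−(3, 5)]
2. B_y = 15  [B = 2·N−C = 2·(5/2, 10)−(3, 5)]
   so B = (2, 15)
3. M_x = 6  [2·M = A+B = (10, 7)+(2, 15)]
4. M_y = 11  [2·M = A+B = (10, 7)+(2, 15)]
   so M = (6, 11)

B = (2, 15)
M = (6, 11)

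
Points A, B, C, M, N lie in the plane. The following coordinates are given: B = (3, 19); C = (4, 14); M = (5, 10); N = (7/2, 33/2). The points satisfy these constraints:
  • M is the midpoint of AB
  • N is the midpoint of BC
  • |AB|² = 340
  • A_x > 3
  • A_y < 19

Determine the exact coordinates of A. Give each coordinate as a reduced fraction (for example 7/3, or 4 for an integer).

1. A_x = 7  [A = 2·M−B = 2·(5, 10)−(3, 19)]
2. A_y = 1  [A = 2·M−B = 2·(5, 10)−(3, 19)]
   so A = (7, 1)

A = (7, 1)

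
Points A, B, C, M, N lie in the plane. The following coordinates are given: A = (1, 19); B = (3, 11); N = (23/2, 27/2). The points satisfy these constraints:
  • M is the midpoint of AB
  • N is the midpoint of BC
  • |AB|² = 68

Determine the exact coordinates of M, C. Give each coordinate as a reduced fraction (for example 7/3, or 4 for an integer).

1. M_x = 2  [2·M = A+B = (1, 19)+(3, 11)]
2. M_y = 15  [2·M = A+B = (1, 19)+(3, 11)]
   so M = (2, 15)
3. C_x = 20  [C = 2·N−B = 2·(23/2, 27/2)−(3, 11)]
4. C_y = 16  [C = 2·N−B = 2·(23/2, 27/2)−(3, 11)]
   so C = (20, 16)

M = (2, 15)
C = (20, 16)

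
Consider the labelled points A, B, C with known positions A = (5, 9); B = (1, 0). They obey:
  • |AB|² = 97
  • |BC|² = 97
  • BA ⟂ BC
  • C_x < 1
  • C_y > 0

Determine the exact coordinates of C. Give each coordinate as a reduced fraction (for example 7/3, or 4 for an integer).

C = (-8, 4)

1. C_x = -8  [[BA ⟂ BC ⇒ 4x+9y-4=0] ∩ [|C−(1, 0)|²=97]]
2. C_y = 4  [[BA ⟂ BC ⇒ 4x+9y-4=0] ∩ [|C−(1, 0)|²=97]]
   so C = (-8, 4)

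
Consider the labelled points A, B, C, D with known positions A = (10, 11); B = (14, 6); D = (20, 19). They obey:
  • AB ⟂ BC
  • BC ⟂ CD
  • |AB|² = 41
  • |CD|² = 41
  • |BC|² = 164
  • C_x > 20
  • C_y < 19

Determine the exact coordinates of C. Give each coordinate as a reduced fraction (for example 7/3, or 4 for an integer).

C = (24, 14)

1. C_x = 24  [[AB ⟂ BC ⇒ 4x-5y-26=0] ∩ [|C−(20, 19)|²=41]]
2. C_y = 14  [[AB ⟂ BC ⇒ 4x-5y-26=0] ∩ [|C−(20, 19)|²=41]]
   so C = (24, 14)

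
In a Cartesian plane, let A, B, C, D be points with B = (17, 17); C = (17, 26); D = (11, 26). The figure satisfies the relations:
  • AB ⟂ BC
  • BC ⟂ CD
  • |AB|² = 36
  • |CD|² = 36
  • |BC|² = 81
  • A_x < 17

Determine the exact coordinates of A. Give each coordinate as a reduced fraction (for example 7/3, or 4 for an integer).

1. A_x = 11  [[AB ⟂ BC ⇒ -9y+153=0] ∩ [|A−(17, 17)|²=36]]
2. A_y = 17  [[AB ⟂ BC ⇒ -9y+153=0] ∩ [|A−(17, 17)|²=36]]
   so A = (11, 17)

A = (11, 17)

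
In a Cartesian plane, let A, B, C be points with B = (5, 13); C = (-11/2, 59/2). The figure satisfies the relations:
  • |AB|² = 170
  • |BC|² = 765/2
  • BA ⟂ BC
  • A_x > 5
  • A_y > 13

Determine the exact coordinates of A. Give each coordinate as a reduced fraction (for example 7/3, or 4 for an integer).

1. A_x = 16  [[BA ⟂ BC ⇒ -21/2x+33/2y-162=0] ∩ [|A−(5, 13)|²=170]]
2. A_y = 20  [[BA ⟂ BC ⇒ -21/2x+33/2y-162=0] ∩ [|A−(5, 13)|²=170]]
   so A = (16, 20)

A = (16, 20)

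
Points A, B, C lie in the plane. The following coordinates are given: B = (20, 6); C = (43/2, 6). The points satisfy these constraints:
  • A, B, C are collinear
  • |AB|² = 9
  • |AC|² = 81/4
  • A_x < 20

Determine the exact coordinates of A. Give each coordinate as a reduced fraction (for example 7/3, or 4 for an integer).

A = (17, 6)

1. A_x = 17  [[A, B, C are collinear ⇒ 3/2y-9=0] ∩ [|A−(20, 6)|²=9]]
2. A_y = 6  [[A, B, C are collinear ⇒ 3/2y-9=0] ∩ [|A−(20, 6)|²=9]]
   so A = (17, 6)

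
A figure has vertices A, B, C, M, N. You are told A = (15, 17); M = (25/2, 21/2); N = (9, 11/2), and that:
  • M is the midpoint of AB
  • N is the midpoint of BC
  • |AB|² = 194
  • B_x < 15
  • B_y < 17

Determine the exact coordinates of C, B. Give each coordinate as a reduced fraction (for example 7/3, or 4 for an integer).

C = (8, 7)
B = (10, 4)

1. B_x = 10  [B = 2·M−A = 2·(25/2, 21/2)−(15, 17)]
2. B_y = 4  [B = 2·M−A = 2·(25/2, 21/2)−(15, 17)]
   so B = (10, 4)
3. C_x = 8  [C = 2·N−B = 2·(9, 11/2)−(10, 4)]
4. C_y = 7  [C = 2·N−B = 2·(9, 11/2)−(10, 4)]
   so C = (8, 7)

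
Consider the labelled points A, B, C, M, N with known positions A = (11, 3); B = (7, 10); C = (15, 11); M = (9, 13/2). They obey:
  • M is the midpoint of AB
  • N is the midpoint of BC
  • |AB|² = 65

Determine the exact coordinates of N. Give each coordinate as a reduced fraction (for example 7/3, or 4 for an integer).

N = (11, 21/2)

1. N_x = 11  [2·N = B+C = (7, 10)+(15, 11)]
2. N_y = 21/2  [2·N = B+C = (7, 10)+(15, 11)]
   so N = (11, 21/2)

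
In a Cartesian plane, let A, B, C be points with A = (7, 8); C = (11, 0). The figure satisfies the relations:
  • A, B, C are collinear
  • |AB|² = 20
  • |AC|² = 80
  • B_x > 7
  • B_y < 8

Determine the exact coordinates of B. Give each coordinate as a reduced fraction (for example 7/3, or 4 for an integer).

1. B_x = 9  [[A, B, C are collinear ⇒ -8x-4y+88=0] ∩ [|B−(7, 8)|²=20]]
2. B_y = 4  [[A, B, C are collinear ⇒ -8x-4y+88=0] ∩ [|B−(7, 8)|²=20]]
   so B = (9, 4)

B = (9, 4)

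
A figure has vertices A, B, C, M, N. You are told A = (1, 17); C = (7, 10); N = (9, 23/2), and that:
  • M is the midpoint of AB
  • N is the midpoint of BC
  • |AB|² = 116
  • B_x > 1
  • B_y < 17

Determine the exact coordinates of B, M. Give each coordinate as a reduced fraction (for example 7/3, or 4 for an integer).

1. B_x = 11  [B = 2·N−C = 2·(9, 23/2)−(7, 10)]
2. B_y = 13  [B = 2·N−C = 2·(9, 23/2)−(7, 10)]
   so B = (11, 13)
3. M_x = 6  [2·M = A+B = (1, 17)+(11, 13)]
4. M_y = 15  [2·M = A+B = (1, 17)+(11, 13)]
   so M = (6, 15)

B = (11, 13)
M = (6, 15)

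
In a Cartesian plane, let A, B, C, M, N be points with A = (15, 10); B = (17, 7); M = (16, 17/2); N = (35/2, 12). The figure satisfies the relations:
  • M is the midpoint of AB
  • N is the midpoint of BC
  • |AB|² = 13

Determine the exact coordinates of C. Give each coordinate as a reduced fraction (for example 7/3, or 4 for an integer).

C = (18, 17)

1. C_x = 18  [C = 2·N−B = 2·(35/2, 12)−(17, 7)]
2. C_y = 17  [C = 2·N−B = 2·(35/2, 12)−(17, 7)]
   so C = (18, 17)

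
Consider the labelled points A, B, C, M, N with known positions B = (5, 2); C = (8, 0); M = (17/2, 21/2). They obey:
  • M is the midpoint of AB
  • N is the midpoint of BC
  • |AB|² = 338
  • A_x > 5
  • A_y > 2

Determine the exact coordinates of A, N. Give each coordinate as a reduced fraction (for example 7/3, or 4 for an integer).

A = (12, 19)
N = (13/2, 1)

1. A_x = 12  [A = 2·M−B = 2·(17/2, 21/2)−(5, 2)]
2. A_y = 19  [A = 2·M−B = 2·(17/2, 21/2)−(5, 2)]
   so A = (12, 19)
3. N_x = 13/2  [2·N = B+C = (5, 2)+(8, 0)]
4. N_y = 1  [2·N = B+C = (5, 2)+(8, 0)]
   so N = (13/2, 1)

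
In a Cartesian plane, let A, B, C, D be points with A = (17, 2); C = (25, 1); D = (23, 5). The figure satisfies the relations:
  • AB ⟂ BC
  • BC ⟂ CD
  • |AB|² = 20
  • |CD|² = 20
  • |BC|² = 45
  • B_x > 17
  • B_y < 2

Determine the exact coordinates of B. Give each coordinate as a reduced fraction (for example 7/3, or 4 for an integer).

1. B_x = 19  [[BC ⟂ CD ⇒ 2x-4y-46=0] ∩ [|B−(17, 2)|²=20]]
2. B_y = -2  [[BC ⟂ CD ⇒ 2x-4y-46=0] ∩ [|B−(17, 2)|²=20]]
   so B = (19, -2)

B = (19, -2)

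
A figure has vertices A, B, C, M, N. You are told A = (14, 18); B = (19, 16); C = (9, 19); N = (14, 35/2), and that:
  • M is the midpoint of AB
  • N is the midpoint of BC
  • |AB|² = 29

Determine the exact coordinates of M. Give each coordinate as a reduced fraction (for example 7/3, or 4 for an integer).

M = (33/2, 17)

1. M_x = 33/2  [2·M = A+B = (14, 18)+(19, 16)]
2. M_y = 17  [2·M = A+B = (14, 18)+(19, 16)]
   so M = (33/2, 17)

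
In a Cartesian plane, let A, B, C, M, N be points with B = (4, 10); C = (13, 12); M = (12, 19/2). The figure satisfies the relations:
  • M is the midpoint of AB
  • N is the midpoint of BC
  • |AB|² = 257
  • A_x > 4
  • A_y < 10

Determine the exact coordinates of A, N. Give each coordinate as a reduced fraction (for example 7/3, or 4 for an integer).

1. A_x = 20  [A = 2·M−B = 2·(12, 19/2)−(4, 10)]
2. A_y = 9  [A = 2·M−B = 2·(12, 19/2)−(4, 10)]
   so A = (20, 9)
3. N_x = 17/2  [2·N = B+C = (4, 10)+(13, 12)]
4. N_y = 11  [2·N = B+C = (4, 10)+(13, 12)]
   so N = (17/2, 11)

A = (20, 9)
N = (17/2, 11)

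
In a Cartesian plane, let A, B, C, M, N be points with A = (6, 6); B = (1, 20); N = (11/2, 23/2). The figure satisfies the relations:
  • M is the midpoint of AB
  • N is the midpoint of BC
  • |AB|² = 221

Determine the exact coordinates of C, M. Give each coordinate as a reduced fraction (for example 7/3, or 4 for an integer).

1. M_x = 7/2  [2·M = A+B = (6, 6)+(1, 20)]
2. M_y = 13  [2·M = A+B = (6, 6)+(1, 20)]
   so M = (7/2, 13)
3. C_x = 10  [C = 2·N−B = 2·(11/2, 23/2)−(1, 20)]
4. C_y = 3  [C = 2·N−B = 2·(11/2, 23/2)−(1, 20)]
   so C = (10, 3)

C = (10, 3)
M = (7/2, 13)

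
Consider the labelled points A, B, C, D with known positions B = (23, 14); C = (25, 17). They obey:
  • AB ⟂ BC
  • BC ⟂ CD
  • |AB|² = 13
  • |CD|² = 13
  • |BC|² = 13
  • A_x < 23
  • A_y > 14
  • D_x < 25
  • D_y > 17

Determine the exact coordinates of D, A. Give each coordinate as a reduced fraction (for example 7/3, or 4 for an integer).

1. D_x = 22  [[BC ⟂ CD ⇒ 2x+3y-101=0] ∩ [|D−(25, 17)|²=13]]
2. D_y = 19  [[BC ⟂ CD ⇒ 2x+3y-101=0] ∩ [|D−(25, 17)|²=13]]
   so D = (22, 19)
3. A_x = 20  [[AB ⟂ BC ⇒ -2x-3y+88=0] ∩ [|A−(23, 14)|²=13]]
4. A_y = 16  [[AB ⟂ BC ⇒ -2x-3y+88=0] ∩ [|A−(23, 14)|²=13]]
   so A = (20, 16)

D = (22, 19)
A = (20, 16)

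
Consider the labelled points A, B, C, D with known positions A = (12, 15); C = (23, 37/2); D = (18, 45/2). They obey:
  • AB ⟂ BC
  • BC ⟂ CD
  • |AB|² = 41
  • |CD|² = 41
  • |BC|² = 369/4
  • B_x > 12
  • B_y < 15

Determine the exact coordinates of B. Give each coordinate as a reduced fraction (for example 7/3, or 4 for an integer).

B = (17, 11)

1. B_x = 17  [[BC ⟂ CD ⇒ 5x-4y-41=0] ∩ [|B−(12, 15)|²=41]]
2. B_y = 11  [[BC ⟂ CD ⇒ 5x-4y-41=0] ∩ [|B−(12, 15)|²=41]]
   so B = (17, 11)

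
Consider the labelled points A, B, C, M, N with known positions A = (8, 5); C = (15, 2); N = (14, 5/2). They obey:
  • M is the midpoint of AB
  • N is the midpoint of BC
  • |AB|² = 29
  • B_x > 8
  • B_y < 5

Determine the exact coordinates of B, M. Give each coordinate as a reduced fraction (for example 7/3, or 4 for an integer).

B = (13, 3)
M = (21/2, 4)

1. B_x = 13  [B = 2·N−C = 2·(14, 5/2)−(15, 2)]
2. B_y = 3  [B = 2·N−C = 2·(14, 5/2)−(15, 2)]
   so B = (13, 3)
3. M_x = 21/2  [2·M = A+B = (8, 5)+(13, 3)]
4. M_y = 4  [2·M = A+B = (8, 5)+(13, 3)]
   so M = (21/2, 4)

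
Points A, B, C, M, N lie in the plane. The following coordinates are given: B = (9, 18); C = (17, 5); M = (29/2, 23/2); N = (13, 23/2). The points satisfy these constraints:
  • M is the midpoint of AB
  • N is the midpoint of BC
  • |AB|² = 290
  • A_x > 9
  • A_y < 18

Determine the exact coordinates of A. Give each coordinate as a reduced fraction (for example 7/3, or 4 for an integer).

1. A_x = 20  [A = 2·M−B = 2·(29/2, 23/2)−(9, 18)]
2. A_y = 5  [A = 2·M−B = 2·(29/2, 23/2)−(9, 18)]
   so A = (20, 5)

A = (20, 5)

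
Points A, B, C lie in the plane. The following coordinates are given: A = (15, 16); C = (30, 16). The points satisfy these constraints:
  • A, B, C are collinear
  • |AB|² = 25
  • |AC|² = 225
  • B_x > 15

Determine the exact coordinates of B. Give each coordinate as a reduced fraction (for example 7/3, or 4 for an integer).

B = (20, 16)

1. B_x = 20  [[A, B, C are collinear ⇒ -15y+240=0] ∩ [|B−(15, 16)|²=25]]
2. B_y = 16  [[A, B, C are collinear ⇒ -15y+240=0] ∩ [|B−(15, 16)|²=25]]
   so B = (20, 16)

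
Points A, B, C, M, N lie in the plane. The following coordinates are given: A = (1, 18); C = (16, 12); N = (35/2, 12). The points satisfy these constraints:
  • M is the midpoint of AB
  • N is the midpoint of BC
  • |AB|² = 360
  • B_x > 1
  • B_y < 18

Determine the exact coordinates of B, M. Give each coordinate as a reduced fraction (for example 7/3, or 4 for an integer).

1. B_x = 19  [B = 2·N−C = 2·(35/2, 12)−(16, 12)]
2. B_y = 12  [B = 2·N−C = 2·(35/2, 12)−(16, 12)]
   so B = (19, 12)
3. M_x = 10  [2·M = A+B = (1, 18)+(19, 12)]
4. M_y = 15  [2·M = A+B = (1, 18)+(19, 12)]
   so M = (10, 15)

B = (19, 12)
M = (10, 15)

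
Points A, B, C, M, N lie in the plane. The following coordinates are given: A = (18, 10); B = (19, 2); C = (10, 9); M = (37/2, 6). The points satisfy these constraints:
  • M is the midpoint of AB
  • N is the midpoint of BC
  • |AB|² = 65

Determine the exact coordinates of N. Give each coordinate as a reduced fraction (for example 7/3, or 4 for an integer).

N = (29/2, 11/2)

1. N_x = 29/2  [2·N = B+C = (19, 2)+(10, 9)]
2. N_y = 11/2  [2·N = B+C = (19, 2)+(10, 9)]
   so N = (29/2, 11/2)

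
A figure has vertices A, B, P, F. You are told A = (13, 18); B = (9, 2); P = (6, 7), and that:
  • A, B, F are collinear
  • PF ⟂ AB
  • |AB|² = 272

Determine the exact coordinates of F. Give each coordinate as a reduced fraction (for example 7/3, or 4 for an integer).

1. F_x = 10  [[A, B, F are collinear ⇒ 16x-4y-136=0] ∩ [PF ⟂ AB ⇒ -4x-16y+136=0]]
2. F_y = 6  [[A, B, F are collinear ⇒ 16x-4y-136=0] ∩ [PF ⟂ AB ⇒ -4x-16y+136=0]]
   so F = (10, 6)

F = (10, 6)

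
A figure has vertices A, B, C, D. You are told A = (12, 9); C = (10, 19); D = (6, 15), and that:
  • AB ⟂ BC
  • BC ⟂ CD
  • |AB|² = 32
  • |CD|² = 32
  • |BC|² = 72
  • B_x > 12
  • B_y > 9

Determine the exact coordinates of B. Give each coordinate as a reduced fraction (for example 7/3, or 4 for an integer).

1. B_x = 16  [[BC ⟂ CD ⇒ 4x+4y-116=0] ∩ [|B−(12, 9)|²=32]]
2. B_y = 13  [[BC ⟂ CD ⇒ 4x+4y-116=0] ∩ [|B−(12, 9)|²=32]]
   so B = (16, 13)

B = (16, 13)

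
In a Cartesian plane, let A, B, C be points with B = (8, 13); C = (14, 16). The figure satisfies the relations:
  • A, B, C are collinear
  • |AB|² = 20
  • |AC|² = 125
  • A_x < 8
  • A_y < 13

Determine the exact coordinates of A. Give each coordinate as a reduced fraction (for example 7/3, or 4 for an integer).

1. A_x = 4  [[A, B, C are collinear ⇒ -3x+6y-54=0] ∩ [|A−(8, 13)|²=20]]
2. A_y = 11  [[A, B, C are collinear ⇒ -3x+6y-54=0] ∩ [|A−(8, 13)|²=20]]
   so A = (4, 11)

A = (4, 11)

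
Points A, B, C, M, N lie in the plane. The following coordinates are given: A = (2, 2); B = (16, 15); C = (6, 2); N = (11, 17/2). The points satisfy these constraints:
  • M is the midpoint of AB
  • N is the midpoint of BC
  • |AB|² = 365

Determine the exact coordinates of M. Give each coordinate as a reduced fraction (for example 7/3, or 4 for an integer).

1. M_x = 9  [2·M = A+B = (2, 2)+(16, 15)]
2. M_y = 17/2  [2·M = A+B = (2, 2)+(16, 15)]
   so M = (9, 17/2)

M = (9, 17/2)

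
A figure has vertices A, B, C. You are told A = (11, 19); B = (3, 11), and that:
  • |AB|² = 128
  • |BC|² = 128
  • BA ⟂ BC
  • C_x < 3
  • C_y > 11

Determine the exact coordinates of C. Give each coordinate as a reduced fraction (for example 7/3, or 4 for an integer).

1. C_x = -5  [[BA ⟂ BC ⇒ 8x+8y-112=0] ∩ [|C−(3, 11)|²=128]]
2. C_y = 19  [[BA ⟂ BC ⇒ 8x+8y-112=0] ∩ [|C−(3, 11)|²=128]]
   so C = (-5, 19)

C = (-5, 19)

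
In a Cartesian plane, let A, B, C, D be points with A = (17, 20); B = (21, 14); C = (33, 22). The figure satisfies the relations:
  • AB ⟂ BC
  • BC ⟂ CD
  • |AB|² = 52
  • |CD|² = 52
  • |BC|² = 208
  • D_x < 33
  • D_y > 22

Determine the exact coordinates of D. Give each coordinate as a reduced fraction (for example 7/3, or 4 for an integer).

1. D_x = 29  [[BC ⟂ CD ⇒ 12x+8y-572=0] ∩ [|D−(33, 22)|²=52]]
2. D_y = 28  [[BC ⟂ CD ⇒ 12x+8y-572=0] ∩ [|D−(33, 22)|²=52]]
   so D = (29, 28)

D = (29, 28)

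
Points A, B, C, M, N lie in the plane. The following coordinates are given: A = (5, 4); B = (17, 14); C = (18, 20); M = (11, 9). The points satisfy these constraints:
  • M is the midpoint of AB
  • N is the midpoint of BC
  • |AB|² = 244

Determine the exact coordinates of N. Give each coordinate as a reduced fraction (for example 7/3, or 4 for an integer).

N = (35/2, 17)

1. N_x = 35/2  [2·N = B+C = (17, 14)+(18, 20)]
2. N_y = 17  [2·N = B+C = (17, 14)+(18, 20)]
   so N = (35/2, 17)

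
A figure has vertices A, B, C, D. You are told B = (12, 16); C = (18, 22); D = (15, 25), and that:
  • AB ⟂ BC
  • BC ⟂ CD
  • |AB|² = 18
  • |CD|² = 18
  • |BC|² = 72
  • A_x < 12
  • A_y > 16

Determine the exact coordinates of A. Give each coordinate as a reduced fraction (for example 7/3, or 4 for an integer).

1. A_x = 9  [[AB ⟂ BC ⇒ -6x-6y+168=0] ∩ [|A−(12, 16)|²=18]]
2. A_y = 19  [[AB ⟂ BC ⇒ -6x-6y+168=0] ∩ [|A−(12, 16)|²=18]]
   so A = (9, 19)

A = (9, 19)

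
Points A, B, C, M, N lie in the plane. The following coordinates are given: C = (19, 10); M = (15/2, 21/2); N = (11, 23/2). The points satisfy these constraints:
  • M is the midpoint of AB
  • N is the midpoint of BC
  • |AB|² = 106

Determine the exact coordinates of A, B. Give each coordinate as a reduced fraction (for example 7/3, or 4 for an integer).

1. B_x = 3  [B = 2·N−C = 2·(11, 23/2)−(19, 10)]
2. B_y = 13  [B = 2·N−C = 2·(11, 23/2)−(19, 10)]
   so B = (3, 13)
3. A_x = 12  [A = 2·M−B = 2·(15/2, 21/2)−(3, 13)]
4. A_y = 8  [A = 2·M−B = 2·(15/2, 21/2)−(3, 13)]
   so A = (12, 8)

A = (12, 8)
B = (3, 13)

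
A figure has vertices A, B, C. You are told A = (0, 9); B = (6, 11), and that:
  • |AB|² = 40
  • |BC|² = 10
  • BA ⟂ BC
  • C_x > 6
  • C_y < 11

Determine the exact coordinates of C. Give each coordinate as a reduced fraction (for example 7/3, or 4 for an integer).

1. C_x = 7  [[BA ⟂ BC ⇒ -6x-2y+58=0] ∩ [|C−(6, 11)|²=10]]
2. C_y = 8  [[BA ⟂ BC ⇒ -6x-2y+58=0] ∩ [|C−(6, 11)|²=10]]
   so C = (7, 8)

C = (7, 8)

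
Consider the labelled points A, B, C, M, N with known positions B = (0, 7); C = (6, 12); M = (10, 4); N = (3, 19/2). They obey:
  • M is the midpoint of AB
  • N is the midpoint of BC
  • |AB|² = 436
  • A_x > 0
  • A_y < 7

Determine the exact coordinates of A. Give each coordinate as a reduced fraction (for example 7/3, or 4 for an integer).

A = (20, 1)

1. A_x = 20  [A = 2·M−B = 2·(10, 4)−(0, 7)]
2. A_y = 1  [A = 2·M−B = 2·(10, 4)−(0, 7)]
   so A = (20, 1)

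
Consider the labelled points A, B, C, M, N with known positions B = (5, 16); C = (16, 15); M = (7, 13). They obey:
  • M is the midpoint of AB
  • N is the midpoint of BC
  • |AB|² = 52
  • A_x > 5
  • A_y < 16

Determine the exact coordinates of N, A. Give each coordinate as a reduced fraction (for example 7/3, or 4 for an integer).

N = (21/2, 31/2)
A = (9, 10)

1. A_x = 9  [A = 2·M−B = 2·(7, 13)−(5, 16)]
2. A_y = 10  [A = 2·M−B = 2·(7, 13)−(5, 16)]
   so A = (9, 10)
3. N_x = 21/2  [2·N = B+C = (5, 16)+(16, 15)]
4. N_y = 31/2  [2·N = B+C = (5, 16)+(16, 15)]
   so N = (21/2, 31/2)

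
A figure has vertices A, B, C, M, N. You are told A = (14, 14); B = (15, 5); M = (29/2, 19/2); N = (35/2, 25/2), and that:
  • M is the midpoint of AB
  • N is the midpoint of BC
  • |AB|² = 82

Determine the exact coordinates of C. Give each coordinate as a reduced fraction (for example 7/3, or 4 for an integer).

C = (20, 20)

1. C_x = 20  [C = 2·N−B = 2·(35/2, 25/2)−(15, 5)]
2. C_y = 20  [C = 2·N−B = 2·(35/2, 25/2)−(15, 5)]
   so C = (20, 20)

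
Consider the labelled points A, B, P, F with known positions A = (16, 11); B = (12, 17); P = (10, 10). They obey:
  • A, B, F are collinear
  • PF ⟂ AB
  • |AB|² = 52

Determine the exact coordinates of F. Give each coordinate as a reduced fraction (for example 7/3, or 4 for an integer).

1. F_x = 190/13  [[A, B, F are collinear ⇒ -6x-4y+140=0] ∩ [PF ⟂ AB ⇒ -4x+6y-20=0]]
2. F_y = 170/13  [[A, B, F are collinear ⇒ -6x-4y+140=0] ∩ [PF ⟂ AB ⇒ -4x+6y-20=0]]
   so F = (190/13, 170/13)

F = (190/13, 170/13)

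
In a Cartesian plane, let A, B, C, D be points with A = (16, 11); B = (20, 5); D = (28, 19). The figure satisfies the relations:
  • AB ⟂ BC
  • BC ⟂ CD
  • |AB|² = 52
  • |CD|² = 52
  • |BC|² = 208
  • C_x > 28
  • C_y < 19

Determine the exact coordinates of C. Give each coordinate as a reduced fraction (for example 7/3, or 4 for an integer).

C = (32, 13)

1. C_x = 32  [[AB ⟂ BC ⇒ 4x-6y-50=0] ∩ [|C−(28, 19)|²=52]]
2. C_y = 13  [[AB ⟂ BC ⇒ 4x-6y-50=0] ∩ [|C−(28, 19)|²=52]]
   so C = (32, 13)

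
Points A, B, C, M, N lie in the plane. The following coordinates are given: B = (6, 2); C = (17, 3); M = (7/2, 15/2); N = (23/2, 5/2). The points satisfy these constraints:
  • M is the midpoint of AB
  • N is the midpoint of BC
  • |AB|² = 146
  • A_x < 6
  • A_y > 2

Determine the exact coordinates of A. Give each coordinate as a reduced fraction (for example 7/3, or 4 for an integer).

A = (1, 13)

1. A_x = 1  [A = 2·M−B = 2·(7/2, 15/2)−(6, 2)]
2. A_y = 13  [A = 2·M−B = 2·(7/2, 15/2)−(6, 2)]
   so A = (1, 13)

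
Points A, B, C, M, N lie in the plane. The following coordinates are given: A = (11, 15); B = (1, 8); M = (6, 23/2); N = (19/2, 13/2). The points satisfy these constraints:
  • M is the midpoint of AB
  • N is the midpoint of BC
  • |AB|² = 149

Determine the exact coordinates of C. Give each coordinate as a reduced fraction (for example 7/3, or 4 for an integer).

1. C_x = 18  [C = 2·N−B = 2·(19/2, 13/2)−(1, 8)]
2. C_y = 5  [C = 2·N−B = 2·(19/2, 13/2)−(1, 8)]
   so C = (18, 5)

C = (18, 5)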